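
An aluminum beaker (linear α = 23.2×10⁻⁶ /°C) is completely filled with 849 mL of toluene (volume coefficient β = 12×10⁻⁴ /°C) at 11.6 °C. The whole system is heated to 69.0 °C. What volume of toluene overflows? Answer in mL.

The beaker also expands: β_container ≈ 3α = 6.96×10⁻⁵ /K
Net overflow = V₀(β_liq − 3α_cont)ΔT
β − 3α = 1.20×10⁻³ − 6.96×10⁻⁵ = 1.1304×10⁻³ /K; ΔT = 57.4 K
ΔV = 849 × 1.1304×10⁻³ × 57.4 = 55.1 mL

55.1 mL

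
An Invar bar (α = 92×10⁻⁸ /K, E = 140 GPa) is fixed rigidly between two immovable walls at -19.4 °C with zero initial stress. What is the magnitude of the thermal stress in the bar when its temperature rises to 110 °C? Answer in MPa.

Fully constrained: the free strain ε = αΔT is blocked, so σ = Eε = EαΔT.
|ΔT| = 129.4 K
σ = 140×10⁹ × 92×10⁻⁸ × 129.4 = 1.67×10⁷ Pa

σ = 16.7 MPa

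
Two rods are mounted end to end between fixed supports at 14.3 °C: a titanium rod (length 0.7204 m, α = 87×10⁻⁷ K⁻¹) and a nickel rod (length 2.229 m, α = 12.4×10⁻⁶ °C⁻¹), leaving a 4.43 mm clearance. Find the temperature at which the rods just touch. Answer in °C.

α₁L₁ = 6.26748×10⁻⁶ m/K, α₂L₂ = 2.76396×10⁻⁵ m/K → total 3.390708×10⁻⁵ m/K
ΔT = g/(α₁L₁+α₂L₂) = 4.43×10⁻³ / 3.390708×10⁻⁵ = 130.65 K
T = 14.3 + 130.65 = 144.95 °C

T = 145 °C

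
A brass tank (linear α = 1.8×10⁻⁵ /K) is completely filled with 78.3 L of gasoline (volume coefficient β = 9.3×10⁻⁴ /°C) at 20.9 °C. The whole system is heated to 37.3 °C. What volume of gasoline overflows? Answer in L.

The tank also expands: β_container ≈ 3α = 5.4×10⁻⁵ /K
Net overflow = V₀(β_liq − 3α_cont)ΔT
β − 3α = 9.30×10⁻⁴ − 5.4×10⁻⁵ = 8.76×10⁻⁴ /K; ΔT = 16.4 K
ΔV = 78.3 × 8.76×10⁻⁴ × 16.4 = 1.12 L

1.12 L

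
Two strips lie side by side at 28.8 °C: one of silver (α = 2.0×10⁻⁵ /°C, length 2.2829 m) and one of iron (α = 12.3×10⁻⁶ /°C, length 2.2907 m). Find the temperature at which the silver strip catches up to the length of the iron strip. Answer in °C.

T = 475.0 °C

Equal length when α₁L₁ΔT − α₂L₂ΔT = L₂ − L₁ = 7.80×10⁻³ m
α₁L₁ = 4.5658×10⁻⁵, α₂L₂ = 2.817561×10⁻⁵ → Δ(αL) = 1.748239×10⁻⁵ m/K
ΔT = 7.80×10⁻³ / 1.748239×10⁻⁵ = 446.163 K, so T = 28.8 + 446.163 = 474.963 °C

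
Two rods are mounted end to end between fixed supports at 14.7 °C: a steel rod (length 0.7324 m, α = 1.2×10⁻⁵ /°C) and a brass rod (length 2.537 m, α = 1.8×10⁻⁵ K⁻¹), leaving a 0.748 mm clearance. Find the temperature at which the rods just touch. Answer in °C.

Gap closes when ΔL₁ + ΔL₂ = 0.748 mm = 7.48×10⁻⁴ m
(α₁L₁ + α₂L₂)ΔT = g
α₁L₁ + α₂L₂ = 1.2×10⁻⁵×0.7324 + 1.8×10⁻⁵×2.537 = 5.44548×10⁻⁵ m/K
ΔT = 7.48×10⁻⁴ / 5.44548×10⁻⁵ = 13.736 K
T = 14.7 + 13.736 = 28.436 °C

T = 28.4 °C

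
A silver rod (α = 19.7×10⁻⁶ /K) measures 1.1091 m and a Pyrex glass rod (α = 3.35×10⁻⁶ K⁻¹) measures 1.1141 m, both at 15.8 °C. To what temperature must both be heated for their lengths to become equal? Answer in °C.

T = 291.8 °C

Equal length when α₁L₁ΔT − α₂L₂ΔT = L₂ − L₁ = 5.00×10⁻³ m
α₁L₁ = 2.184927×10⁻⁵, α₂L₂ = 3.732235×10⁻⁶ → Δ(αL) = 1.8117035×10⁻⁵ m/K
ΔT = 5.00×10⁻³ / 1.8117035×10⁻⁵ = 275.983 K, so T = 15.8 + 275.983 = 291.783 °C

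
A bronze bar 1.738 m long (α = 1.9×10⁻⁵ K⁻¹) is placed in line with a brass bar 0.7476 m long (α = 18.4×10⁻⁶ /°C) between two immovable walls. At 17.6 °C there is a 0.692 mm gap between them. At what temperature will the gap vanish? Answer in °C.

T = 32.4 °C

Gap closes when ΔL₁ + ΔL₂ = 0.692 mm = 6.92×10⁻⁴ m
(α₁L₁ + α₂L₂)ΔT = g
α₁L₁ + α₂L₂ = 1.9×10⁻⁵×1.738 + 18.4×10⁻⁶×0.7476 = 4.677784×10⁻⁵ m/K
ΔT = 6.92×10⁻⁴ / 4.677784×10⁻⁵ = 14.793 K
T = 17.6 + 14.793 = 32.393 °C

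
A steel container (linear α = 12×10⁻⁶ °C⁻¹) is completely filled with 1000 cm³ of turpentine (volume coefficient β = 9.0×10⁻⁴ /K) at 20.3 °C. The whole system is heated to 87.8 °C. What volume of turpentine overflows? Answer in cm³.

The container also expands: β_container ≈ 3α = 3.6×10⁻⁵ /K
Net overflow = V₀(β_liq − 3α_cont)ΔT
β − 3α = 9.00×10⁻⁴ − 3.6×10⁻⁵ = 8.64×10⁻⁴ /K; ΔT = 67.5 K
ΔV = 1000 × 8.64×10⁻⁴ × 67.5 = 58.3 cm³

58.3 cm³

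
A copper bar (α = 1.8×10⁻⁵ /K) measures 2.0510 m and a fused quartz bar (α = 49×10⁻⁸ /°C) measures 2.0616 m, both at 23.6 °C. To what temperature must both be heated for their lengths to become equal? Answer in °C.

L₁(1 + α₁ΔT) = L₂(1 + α₂ΔT) ⇒ ΔT = (L₂ − L₁)/(α₁L₁ − α₂L₂)
L₂ − L₁ = 2.0616 − 2.0510 = 1.06×10⁻² m
α₁L₁ − α₂L₂ = 1.8×10⁻⁵×2.0510 − 49×10⁻⁸×2.0616 = 3.5907816×10⁻⁵ m/K
ΔT = 1.06×10⁻² / 3.5907816×10⁻⁵ = 295.200 K
T = 23.6 + 295.200 = 318.800 °C

T = 318.8 °C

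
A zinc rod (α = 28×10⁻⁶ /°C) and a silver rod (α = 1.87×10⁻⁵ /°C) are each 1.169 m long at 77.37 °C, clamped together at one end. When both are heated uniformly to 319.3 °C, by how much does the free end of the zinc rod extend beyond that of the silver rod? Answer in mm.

2.63 mm

ΔT = 241.93 K
zinc: ΔL = 28×10⁻⁶ × 1.169 m × 241.93 = 7.9189×10⁻³ m = 7.9189 mm
silver: ΔL = 1.87×10⁻⁵ × 1.169 m × 241.93 = 5.2887×10⁻³ m = 5.2887 mm
difference = 7.9189 − 5.2887 = 2.6302 mm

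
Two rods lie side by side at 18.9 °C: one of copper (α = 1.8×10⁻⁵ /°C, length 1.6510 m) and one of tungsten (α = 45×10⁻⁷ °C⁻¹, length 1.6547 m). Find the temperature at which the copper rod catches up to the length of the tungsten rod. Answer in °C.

T = 185.0 °C

L₁(1 + α₁ΔT) = L₂(1 + α₂ΔT) ⇒ ΔT = (L₂ − L₁)/(α₁L₁ − α₂L₂)
L₂ − L₁ = 1.6547 − 1.6510 = 3.70×10⁻³ m
α₁L₁ − α₂L₂ = 1.8×10⁻⁵×1.6510 − 45×10⁻⁷×1.6547 = 2.227185×10⁻⁵ m/K
ΔT = 3.70×10⁻³ / 2.227185×10⁻⁵ = 166.129 K
T = 18.9 + 166.129 = 185.029 °C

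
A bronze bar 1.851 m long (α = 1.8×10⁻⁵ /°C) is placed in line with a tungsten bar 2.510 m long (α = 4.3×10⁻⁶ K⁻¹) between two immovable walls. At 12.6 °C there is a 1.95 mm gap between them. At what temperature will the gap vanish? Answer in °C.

T = 56.8 °C

Gap closes when ΔL₁ + ΔL₂ = 1.95 mm = 1.95×10⁻³ m
(α₁L₁ + α₂L₂)ΔT = g
α₁L₁ + α₂L₂ = 1.8×10⁻⁵×1.851 + 4.3×10⁻⁶×2.510 = 4.4111×10⁻⁵ m/K
ΔT = 1.95×10⁻³ / 4.4111×10⁻⁵ = 44.207 K
T = 12.6 + 44.207 = 56.807 °C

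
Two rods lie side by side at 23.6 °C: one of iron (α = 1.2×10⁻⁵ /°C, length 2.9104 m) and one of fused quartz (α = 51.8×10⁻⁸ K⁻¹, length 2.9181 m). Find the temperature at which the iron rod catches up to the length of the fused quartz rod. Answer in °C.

Equal length when α₁L₁ΔT − α₂L₂ΔT = L₂ − L₁ = 7.70×10⁻³ m
α₁L₁ = 3.49248×10⁻⁵, α₂L₂ = 1.5115758×10⁻⁶ → Δ(αL) = 3.34132242×10⁻⁵ m/K
ΔT = 7.70×10⁻³ / 3.34132242×10⁻⁵ = 230.448 K, so T = 23.6 + 230.448 = 254.048 °C

T = 254.0 °C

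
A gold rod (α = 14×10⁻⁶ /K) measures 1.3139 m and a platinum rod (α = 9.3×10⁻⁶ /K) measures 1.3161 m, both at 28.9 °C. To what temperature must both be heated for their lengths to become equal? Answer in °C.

T = 386.3 °C

Equal length when α₁L₁ΔT − α₂L₂ΔT = L₂ − L₁ = 2.20×10⁻³ m
α₁L₁ = 1.83946×10⁻⁵, α₂L₂ = 1.223973×10⁻⁵ → Δ(αL) = 6.15487×10⁻⁶ m/K
ΔT = 2.20×10⁻³ / 6.15487×10⁻⁶ = 357.441 K, so T = 28.9 + 357.441 = 386.341 °C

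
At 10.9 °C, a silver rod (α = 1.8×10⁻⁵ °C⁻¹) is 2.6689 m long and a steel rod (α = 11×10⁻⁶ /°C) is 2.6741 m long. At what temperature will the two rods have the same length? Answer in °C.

Equal length when α₁L₁ΔT − α₂L₂ΔT = L₂ − L₁ = 5.20×10⁻³ m
α₁L₁ = 4.80402×10⁻⁵, α₂L₂ = 2.94151×10⁻⁵ → Δ(αL) = 1.86251×10⁻⁵ m/K
ΔT = 5.20×10⁻³ / 1.86251×10⁻⁵ = 279.193 K, so T = 10.9 + 279.193 = 290.093 °C

T = 290.1 °C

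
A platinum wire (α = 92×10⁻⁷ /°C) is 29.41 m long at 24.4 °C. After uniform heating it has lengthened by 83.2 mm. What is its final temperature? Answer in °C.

ΔL = αL₀ΔT ⇒ ΔT = ΔL / (αL₀)
ΔT = 83.2×10⁻³ m / (92×10⁻⁷ × 29.41 m) = 307.50 K
T = 24.4 + 307.50 = 331.90 °C

T = 332 °C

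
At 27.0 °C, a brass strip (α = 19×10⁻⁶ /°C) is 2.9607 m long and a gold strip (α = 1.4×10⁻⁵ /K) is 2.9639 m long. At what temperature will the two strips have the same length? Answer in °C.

L₁(1 + α₁ΔT) = L₂(1 + α₂ΔT) ⇒ ΔT = (L₂ − L₁)/(α₁L₁ − α₂L₂)
L₂ − L₁ = 2.9639 − 2.9607 = 3.20×10⁻³ m
α₁L₁ − α₂L₂ = 19×10⁻⁶×2.9607 − 1.4×10⁻⁵×2.9639 = 1.47587×10⁻⁵ m/K
ΔT = 3.20×10⁻³ / 1.47587×10⁻⁵ = 216.821 K
T = 27.0 + 216.821 = 243.821 °C

T = 243.8 °C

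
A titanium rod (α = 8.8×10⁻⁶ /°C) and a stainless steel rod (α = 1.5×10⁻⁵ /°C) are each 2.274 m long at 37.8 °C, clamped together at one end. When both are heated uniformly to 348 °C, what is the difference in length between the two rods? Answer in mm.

ΔT = 310.2 K
titanium: ΔL = 8.8×10⁻⁶ × 2.274 m × 310.2 = 6.2075×10⁻³ m = 6.2075 mm
stainless steel: ΔL = 1.5×10⁻⁵ × 2.274 m × 310.2 = 1.0581×10⁻² m = 10.581 mm
difference = 10.581 − 6.2075 = 4.3735 mm

4.37 mm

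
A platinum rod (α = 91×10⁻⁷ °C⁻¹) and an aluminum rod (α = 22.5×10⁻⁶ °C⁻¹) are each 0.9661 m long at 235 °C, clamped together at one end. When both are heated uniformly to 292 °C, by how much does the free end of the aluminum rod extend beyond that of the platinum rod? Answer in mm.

ΔT = 57 K
platinum: ΔL = 91×10⁻⁷ × 0.9661 m × 57 = 5.0112×10⁻⁴ m = 0.50112 mm
aluminum: ΔL = 22.5×10⁻⁶ × 0.9661 m × 57 = 1.2390×10⁻³ m = 1.2390 mm
difference = 1.2390 − 0.50112 = 0.73788 mm

0.738 mm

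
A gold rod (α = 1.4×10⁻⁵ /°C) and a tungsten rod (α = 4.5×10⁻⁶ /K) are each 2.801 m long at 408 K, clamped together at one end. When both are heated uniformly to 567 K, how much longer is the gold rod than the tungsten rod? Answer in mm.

4.23 mm

ΔT = 159 K
gold: ΔL = 1.4×10⁻⁵ × 2.801 m × 159 = 6.2350×10⁻³ m = 6.2350 mm
tungsten: ΔL = 4.5×10⁻⁶ × 2.801 m × 159 = 2.0041×10⁻³ m = 2.0041 mm
difference = 6.2350 − 2.0041 = 4.2309 mm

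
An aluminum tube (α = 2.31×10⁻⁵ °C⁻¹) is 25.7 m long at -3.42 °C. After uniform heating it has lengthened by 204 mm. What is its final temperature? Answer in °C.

ΔL = αL₀ΔT ⇒ ΔT = ΔL / (αL₀)
ΔT = 204×10⁻³ m / (2.31×10⁻⁵ × 25.7 m) = 343.63 K
T = -3.42 + 343.63 = 340.21 °C

T = 340 °C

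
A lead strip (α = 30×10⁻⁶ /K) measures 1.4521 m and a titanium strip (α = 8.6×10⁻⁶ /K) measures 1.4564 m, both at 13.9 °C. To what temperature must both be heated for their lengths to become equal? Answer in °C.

T = 152.4 °C

L₁(1 + α₁ΔT) = L₂(1 + α₂ΔT) ⇒ ΔT = (L₂ − L₁)/(α₁L₁ − α₂L₂)
L₂ − L₁ = 1.4564 − 1.4521 = 4.30×10⁻³ m
α₁L₁ − α₂L₂ = 30×10⁻⁶×1.4521 − 8.6×10⁻⁶×1.4564 = 3.103796×10⁻⁵ m/K
ΔT = 4.30×10⁻³ / 3.103796×10⁻⁵ = 138.540 K
T = 13.9 + 138.540 = 152.440 °C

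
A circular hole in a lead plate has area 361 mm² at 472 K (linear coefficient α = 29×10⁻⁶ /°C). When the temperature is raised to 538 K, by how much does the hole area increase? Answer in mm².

ΔA = 1.38 mm²

Area coefficient ≈ 2α; |ΔT| = 66 K
ΔA = 2αA₀ΔT = 2(29×10⁻⁶)(361)(66) = 1.38 mm²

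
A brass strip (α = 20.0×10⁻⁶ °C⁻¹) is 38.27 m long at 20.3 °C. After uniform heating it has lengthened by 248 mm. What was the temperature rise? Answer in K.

ΔL = αL₀ΔT ⇒ ΔT = ΔL / (αL₀)
ΔT = 248×10⁻³ m / (20.0×10⁻⁶ × 38.27 m) = 324.01 K

ΔT = 324 K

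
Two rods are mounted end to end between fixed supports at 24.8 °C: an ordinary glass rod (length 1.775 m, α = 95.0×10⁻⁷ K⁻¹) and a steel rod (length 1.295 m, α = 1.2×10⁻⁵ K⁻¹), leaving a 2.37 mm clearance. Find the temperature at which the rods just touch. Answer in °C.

Gap closes when ΔL₁ + ΔL₂ = 2.37 mm = 2.37×10⁻³ m
(α₁L₁ + α₂L₂)ΔT = g
α₁L₁ + α₂L₂ = 95.0×10⁻⁷×1.775 + 1.2×10⁻⁵×1.295 = 3.24025×10⁻⁵ m/K
ΔT = 2.37×10⁻³ / 3.24025×10⁻⁵ = 73.143 K
T = 24.8 + 73.143 = 97.943 °C

T = 97.9 °C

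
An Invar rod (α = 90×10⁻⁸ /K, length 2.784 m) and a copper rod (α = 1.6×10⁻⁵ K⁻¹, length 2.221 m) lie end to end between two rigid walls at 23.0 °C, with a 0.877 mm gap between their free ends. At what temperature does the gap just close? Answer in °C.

Gap closes when ΔL₁ + ΔL₂ = 0.877 mm = 8.77×10⁻⁴ m
(α₁L₁ + α₂L₂)ΔT = g
α₁L₁ + α₂L₂ = 90×10⁻⁸×2.784 + 1.6×10⁻⁵×2.221 = 3.80416×10⁻⁵ m/K
ΔT = 8.77×10⁻⁴ / 3.80416×10⁻⁵ = 23.054 K
T = 23.0 + 23.054 = 46.054 °C

T = 46.1 °C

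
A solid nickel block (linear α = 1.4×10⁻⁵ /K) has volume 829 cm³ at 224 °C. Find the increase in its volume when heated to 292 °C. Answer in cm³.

Isotropic solid: β ≈ 3α = 4.2×10⁻⁵ /K; ΔT = 68 K
ΔV = 3αV₀ΔT = 3(1.4×10⁻⁵)(829)(68) = 2.37 cm³

ΔV = 2.37 cm³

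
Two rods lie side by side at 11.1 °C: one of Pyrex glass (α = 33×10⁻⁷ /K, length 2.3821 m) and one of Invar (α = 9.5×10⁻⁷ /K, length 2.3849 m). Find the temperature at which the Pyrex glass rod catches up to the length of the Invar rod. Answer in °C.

L₁(1 + α₁ΔT) = L₂(1 + α₂ΔT) ⇒ ΔT = (L₂ − L₁)/(α₁L₁ − α₂L₂)
L₂ − L₁ = 2.3849 − 2.3821 = 2.80×10⁻³ m
α₁L₁ − α₂L₂ = 33×10⁻⁷×2.3821 − 9.5×10⁻⁷×2.3849 = 5.595275×10⁻⁶ m/K
ΔT = 2.80×10⁻³ / 5.595275×10⁻⁶ = 500.422 K
T = 11.1 + 500.422 = 511.522 °C

T = 511.5 °C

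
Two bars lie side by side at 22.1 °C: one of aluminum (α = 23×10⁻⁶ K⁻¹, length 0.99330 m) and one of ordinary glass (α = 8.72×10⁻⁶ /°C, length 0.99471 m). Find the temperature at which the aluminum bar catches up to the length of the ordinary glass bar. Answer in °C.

T = 121.6 °C

Equal length when α₁L₁ΔT − α₂L₂ΔT = L₂ − L₁ = 1.41×10⁻³ m
α₁L₁ = 2.28459×10⁻⁵, α₂L₂ = 8.6738712×10⁻⁶ → Δ(αL) = 1.41720288×10⁻⁵ m/K
ΔT = 1.41×10⁻³ / 1.41720288×10⁻⁵ = 99.492 K, so T = 22.1 + 99.492 = 121.592 °C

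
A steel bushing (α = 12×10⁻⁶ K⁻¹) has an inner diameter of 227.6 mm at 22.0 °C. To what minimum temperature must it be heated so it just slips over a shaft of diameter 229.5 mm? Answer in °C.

Required Δd = 229.5 − 227.6 = 1.9 mm
Δd = αd₀ΔT ⇒ ΔT = Δd/(αd₀) = 1.9 / (12×10⁻⁶ × 227.6) = 695.66 K
T_min = 22.0 + 695.66 = 717.66 °C

T = 718 °C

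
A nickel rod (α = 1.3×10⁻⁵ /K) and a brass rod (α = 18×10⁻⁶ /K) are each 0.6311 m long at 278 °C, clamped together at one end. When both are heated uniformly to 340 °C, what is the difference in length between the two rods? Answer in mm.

0.196 mm

ΔT = 62 K
nickel: ΔL = 1.3×10⁻⁵ × 0.6311 m × 62 = 5.0867×10⁻⁴ m = 0.50867 mm
brass: ΔL = 18×10⁻⁶ × 0.6311 m × 62 = 7.0431×10⁻⁴ m = 0.70431 mm
difference = 0.70431 − 0.50867 = 0.19564 mm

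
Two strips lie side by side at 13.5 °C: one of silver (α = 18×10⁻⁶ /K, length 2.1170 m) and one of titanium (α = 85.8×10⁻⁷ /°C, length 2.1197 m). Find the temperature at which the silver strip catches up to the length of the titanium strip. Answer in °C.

T = 149.0 °C

Equal length when α₁L₁ΔT − α₂L₂ΔT = L₂ − L₁ = 2.70×10⁻³ m
α₁L₁ = 3.8106×10⁻⁵, α₂L₂ = 1.8187026×10⁻⁵ → Δ(αL) = 1.9918974×10⁻⁵ m/K
ΔT = 2.70×10⁻³ / 1.9918974×10⁻⁵ = 135.549 K, so T = 13.5 + 135.549 = 149.049 °C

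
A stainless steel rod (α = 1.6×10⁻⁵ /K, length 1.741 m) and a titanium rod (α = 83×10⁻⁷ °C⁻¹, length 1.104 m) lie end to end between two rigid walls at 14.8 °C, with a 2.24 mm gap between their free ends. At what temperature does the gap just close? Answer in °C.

Gap closes when ΔL₁ + ΔL₂ = 2.24 mm = 2.24×10⁻³ m
(α₁L₁ + α₂L₂)ΔT = g
α₁L₁ + α₂L₂ = 1.6×10⁻⁵×1.741 + 83×10⁻⁷×1.104 = 3.70192×10⁻⁵ m/K
ΔT = 2.24×10⁻³ / 3.70192×10⁻⁵ = 60.509 K
T = 14.8 + 60.509 = 75.309 °C

T = 75.3 °C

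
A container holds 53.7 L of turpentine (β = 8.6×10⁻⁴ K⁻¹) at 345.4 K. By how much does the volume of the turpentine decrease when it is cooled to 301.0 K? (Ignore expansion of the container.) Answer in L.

|ΔT| = |301.0 − 345.4| = 44.4 K
ΔV = βV₀ΔT = (8.6×10⁻⁴)(53.7)(44.4) = 2.05 L

ΔV = 2.05 L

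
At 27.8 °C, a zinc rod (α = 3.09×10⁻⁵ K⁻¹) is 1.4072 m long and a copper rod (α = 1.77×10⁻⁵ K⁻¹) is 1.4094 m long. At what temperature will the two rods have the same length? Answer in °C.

L₁(1 + α₁ΔT) = L₂(1 + α₂ΔT) ⇒ ΔT = (L₂ − L₁)/(α₁L₁ − α₂L₂)
L₂ − L₁ = 1.4094 − 1.4072 = 2.20×10⁻³ m
α₁L₁ − α₂L₂ = 3.09×10⁻⁵×1.4072 − 1.77×10⁻⁵×1.4094 = 1.85361×10⁻⁵ m/K
ΔT = 2.20×10⁻³ / 1.85361×10⁻⁵ = 118.687 K
T = 27.8 + 118.687 = 146.487 °C

T = 146.5 °C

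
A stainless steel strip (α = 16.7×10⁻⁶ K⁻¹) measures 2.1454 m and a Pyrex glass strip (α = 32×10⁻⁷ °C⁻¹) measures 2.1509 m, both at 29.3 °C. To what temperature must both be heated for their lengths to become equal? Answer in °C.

T = 219.3 °C

Equal length when α₁L₁ΔT − α₂L₂ΔT = L₂ − L₁ = 5.50×10⁻³ m
α₁L₁ = 3.582818×10⁻⁵, α₂L₂ = 6.88288×10⁻⁶ → Δ(αL) = 2.89453×10⁻⁵ m/K
ΔT = 5.50×10⁻³ / 2.89453×10⁻⁵ = 190.014 K, so T = 29.3 + 190.014 = 219.314 °C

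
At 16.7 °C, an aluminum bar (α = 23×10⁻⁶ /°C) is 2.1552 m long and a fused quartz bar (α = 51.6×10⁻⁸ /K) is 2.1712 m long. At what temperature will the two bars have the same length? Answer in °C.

T = 346.9 °C

L₁(1 + α₁ΔT) = L₂(1 + α₂ΔT) ⇒ ΔT = (L₂ − L₁)/(α₁L₁ − α₂L₂)
L₂ − L₁ = 2.1712 − 2.1552 = 1.60×10⁻² m
α₁L₁ − α₂L₂ = 23×10⁻⁶×2.1552 − 51.6×10⁻⁸×2.1712 = 4.84492608×10⁻⁵ m/K
ΔT = 1.60×10⁻² / 4.84492608×10⁻⁵ = 330.242 K
T = 16.7 + 330.242 = 346.942 °C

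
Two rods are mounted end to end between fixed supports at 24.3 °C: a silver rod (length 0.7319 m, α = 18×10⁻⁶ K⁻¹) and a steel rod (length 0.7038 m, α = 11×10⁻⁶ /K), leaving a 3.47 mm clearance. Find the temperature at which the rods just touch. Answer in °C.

T = 190 °C

Gap closes when ΔL₁ + ΔL₂ = 3.47 mm = 3.47×10⁻³ m
(α₁L₁ + α₂L₂)ΔT = g
α₁L₁ + α₂L₂ = 18×10⁻⁶×0.7319 + 11×10⁻⁶×0.7038 = 2.0916×10⁻⁵ m/K
ΔT = 3.47×10⁻³ / 2.0916×10⁻⁵ = 165.90 K
T = 24.3 + 165.90 = 190.20 °C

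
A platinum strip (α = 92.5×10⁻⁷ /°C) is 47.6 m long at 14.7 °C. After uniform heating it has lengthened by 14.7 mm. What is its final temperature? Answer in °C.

ΔL = αL₀ΔT ⇒ ΔT = ΔL / (αL₀)
ΔT = 14.7×10⁻³ m / (92.5×10⁻⁷ × 47.6 m) = 33.386 K
T = 14.7 + 33.386 = 48.086 °C

T = 48.1 °C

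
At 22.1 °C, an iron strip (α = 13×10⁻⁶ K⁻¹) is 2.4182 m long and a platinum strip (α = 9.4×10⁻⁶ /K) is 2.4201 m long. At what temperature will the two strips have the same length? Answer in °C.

Equal length when α₁L₁ΔT − α₂L₂ΔT = L₂ − L₁ = 1.90×10⁻³ m
α₁L₁ = 3.14366×10⁻⁵, α₂L₂ = 2.274894×10⁻⁵ → Δ(αL) = 8.68766×10⁻⁶ m/K
ΔT = 1.90×10⁻³ / 8.68766×10⁻⁶ = 218.701 K, so T = 22.1 + 218.701 = 240.801 °C

T = 240.8 °C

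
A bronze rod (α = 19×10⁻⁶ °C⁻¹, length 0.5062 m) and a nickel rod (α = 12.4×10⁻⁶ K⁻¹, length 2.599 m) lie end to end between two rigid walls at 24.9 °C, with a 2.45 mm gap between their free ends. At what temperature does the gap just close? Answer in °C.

Gap closes when ΔL₁ + ΔL₂ = 2.45 mm = 2.45×10⁻³ m
(α₁L₁ + α₂L₂)ΔT = g
α₁L₁ + α₂L₂ = 19×10⁻⁶×0.5062 + 12.4×10⁻⁶×2.599 = 4.18454×10⁻⁵ m/K
ΔT = 2.45×10⁻³ / 4.18454×10⁻⁵ = 58.549 K
T = 24.9 + 58.549 = 83.449 °C

T = 83.4 °C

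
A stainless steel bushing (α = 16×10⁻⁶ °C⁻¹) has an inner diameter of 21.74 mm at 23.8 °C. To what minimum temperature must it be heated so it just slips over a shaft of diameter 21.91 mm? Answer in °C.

Required Δd = 21.91 − 21.74 = 0.17 mm
Δd = αd₀ΔT ⇒ ΔT = Δd/(αd₀) = 0.17 / (16×10⁻⁶ × 21.74) = 488.73 K
T_min = 23.8 + 488.73 = 512.53 °C

T = 513 °C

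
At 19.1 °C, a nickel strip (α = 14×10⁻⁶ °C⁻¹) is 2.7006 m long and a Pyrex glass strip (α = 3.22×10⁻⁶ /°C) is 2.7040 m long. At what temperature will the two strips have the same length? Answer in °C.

L₁(1 + α₁ΔT) = L₂(1 + α₂ΔT) ⇒ ΔT = (L₂ − L₁)/(α₁L₁ − α₂L₂)
L₂ − L₁ = 2.7040 − 2.7006 = 3.40×10⁻³ m
α₁L₁ − α₂L₂ = 14×10⁻⁶×2.7006 − 3.22×10⁻⁶×2.7040 = 2.910152×10⁻⁵ m/K
ΔT = 3.40×10⁻³ / 2.910152×10⁻⁵ = 116.832 K
T = 19.1 + 116.832 = 135.932 °C

T = 135.9 °C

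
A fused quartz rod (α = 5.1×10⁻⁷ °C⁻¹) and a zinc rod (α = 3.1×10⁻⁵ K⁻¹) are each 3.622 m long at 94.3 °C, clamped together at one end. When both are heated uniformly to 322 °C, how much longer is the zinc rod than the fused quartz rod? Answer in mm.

25.1 mm

ΔT = 227.7 K
fused quartz: ΔL = 5.1×10⁻⁷ × 3.622 m × 227.7 = 4.2061×10⁻⁴ m = 0.42061 mm
zinc: ΔL = 3.1×10⁻⁵ × 3.622 m × 227.7 = 2.5567×10⁻² m = 25.567 mm
difference = 25.567 − 0.42061 = 25.14639 mm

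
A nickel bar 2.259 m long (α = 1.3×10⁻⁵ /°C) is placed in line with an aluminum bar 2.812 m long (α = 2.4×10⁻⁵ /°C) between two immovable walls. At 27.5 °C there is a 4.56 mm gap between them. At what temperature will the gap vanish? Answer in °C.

T = 74.6 °C

α₁L₁ = 2.9367×10⁻⁵ m/K, α₂L₂ = 6.7488×10⁻⁵ m/K → total 9.6855×10⁻⁵ m/K
ΔT = g/(α₁L₁+α₂L₂) = 4.56×10⁻³ / 9.6855×10⁻⁵ = 47.081 K
T = 27.5 + 47.081 = 74.581 °C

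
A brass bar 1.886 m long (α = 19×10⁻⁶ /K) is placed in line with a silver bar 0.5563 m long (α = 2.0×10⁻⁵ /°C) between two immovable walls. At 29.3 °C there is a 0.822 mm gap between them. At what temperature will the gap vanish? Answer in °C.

T = 46.8 °C

α₁L₁ = 3.5834×10⁻⁵ m/K, α₂L₂ = 1.1126×10⁻⁵ m/K → total 4.696×10⁻⁵ m/K
ΔT = g/(α₁L₁+α₂L₂) = 8.22×10⁻⁴ / 4.696×10⁻⁵ = 17.504 K
T = 29.3 + 17.504 = 46.804 °C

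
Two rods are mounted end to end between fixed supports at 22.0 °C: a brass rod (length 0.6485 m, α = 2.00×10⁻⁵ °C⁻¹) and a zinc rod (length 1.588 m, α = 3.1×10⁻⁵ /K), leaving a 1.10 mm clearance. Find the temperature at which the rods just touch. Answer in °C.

T = 39.7 °C

Gap closes when ΔL₁ + ΔL₂ = 1.10 mm = 1.10×10⁻³ m
(α₁L₁ + α₂L₂)ΔT = g
α₁L₁ + α₂L₂ = 2.00×10⁻⁵×0.6485 + 3.1×10⁻⁵×1.588 = 6.2198×10⁻⁵ m/K
ΔT = 1.10×10⁻³ / 6.2198×10⁻⁵ = 17.685 K
T = 22.0 + 17.685 = 39.685 °C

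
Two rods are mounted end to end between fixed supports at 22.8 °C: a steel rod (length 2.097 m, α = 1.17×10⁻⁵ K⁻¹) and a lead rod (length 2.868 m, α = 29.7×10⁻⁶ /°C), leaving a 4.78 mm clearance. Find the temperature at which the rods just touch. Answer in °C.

T = 66.4 °C

Gap closes when ΔL₁ + ΔL₂ = 4.78 mm = 4.78×10⁻³ m
(α₁L₁ + α₂L₂)ΔT = g
α₁L₁ + α₂L₂ = 1.17×10⁻⁵×2.097 + 29.7×10⁻⁶×2.868 = 1.097145×10⁻⁴ m/K
ΔT = 4.78×10⁻³ / 1.097145×10⁻⁴ = 43.568 K
T = 22.8 + 43.568 = 66.368 °C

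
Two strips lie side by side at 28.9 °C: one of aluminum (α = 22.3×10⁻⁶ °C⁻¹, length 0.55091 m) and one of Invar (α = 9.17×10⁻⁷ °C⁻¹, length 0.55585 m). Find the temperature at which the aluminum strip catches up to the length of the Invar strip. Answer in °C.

T = 448.4 °C

Equal length when α₁L₁ΔT − α₂L₂ΔT = L₂ − L₁ = 4.94×10⁻³ m
α₁L₁ = 1.2285293×10⁻⁵, α₂L₂ = 5.0971445×10⁻⁷ → Δ(αL) = 1.177557855×10⁻⁵ m/K
ΔT = 4.94×10⁻³ / 1.177557855×10⁻⁵ = 419.512 K, so T = 28.9 + 419.512 = 448.412 °C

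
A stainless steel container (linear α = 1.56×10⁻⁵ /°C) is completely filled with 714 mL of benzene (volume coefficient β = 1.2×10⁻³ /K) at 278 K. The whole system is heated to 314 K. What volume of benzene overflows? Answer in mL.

29.6 mL

The container also expands: β_container ≈ 3α = 4.68×10⁻⁵ /K
Net overflow = V₀(β_liq − 3α_cont)ΔT
β − 3α = 1.20×10⁻³ − 4.68×10⁻⁵ = 1.1532×10⁻³ /K; ΔT = 36 K
ΔV = 714 × 1.1532×10⁻³ × 36 = 29.6 mL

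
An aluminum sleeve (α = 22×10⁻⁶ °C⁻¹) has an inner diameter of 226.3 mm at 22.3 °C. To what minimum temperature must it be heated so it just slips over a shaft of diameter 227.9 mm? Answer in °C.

T = 344 °C

Required Δd = 227.9 − 226.3 = 1.6 mm
Δd = αd₀ΔT ⇒ ΔT = Δd/(αd₀) = 1.6 / (22×10⁻⁶ × 226.3) = 321.38 K
T_min = 22.3 + 321.38 = 343.68 °C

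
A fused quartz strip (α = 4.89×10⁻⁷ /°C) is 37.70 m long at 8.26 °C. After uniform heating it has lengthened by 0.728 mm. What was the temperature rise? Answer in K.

ΔL = αL₀ΔT ⇒ ΔT = ΔL / (αL₀)
ΔT = 0.728×10⁻³ m / (4.89×10⁻⁷ × 37.70 m) = 39.489 K

ΔT = 39.5 K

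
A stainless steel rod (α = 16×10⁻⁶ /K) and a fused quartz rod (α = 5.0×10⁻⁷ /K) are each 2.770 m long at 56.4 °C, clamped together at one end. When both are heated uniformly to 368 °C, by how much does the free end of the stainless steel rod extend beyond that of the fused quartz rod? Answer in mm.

13.4 mm

ΔT = 311.6 K
stainless steel: ΔL = 16×10⁻⁶ × 2.770 m × 311.6 = 1.3810×10⁻² m = 13.810 mm
fused quartz: ΔL = 5.0×10⁻⁷ × 2.770 m × 311.6 = 4.3157×10⁻⁴ m = 0.43157 mm
difference = 13.810 − 0.43157 = 13.37843 mm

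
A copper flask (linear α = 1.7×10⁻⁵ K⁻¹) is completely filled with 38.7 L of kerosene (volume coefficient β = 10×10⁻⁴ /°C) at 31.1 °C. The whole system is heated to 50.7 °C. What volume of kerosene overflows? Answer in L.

The flask also expands: β_container ≈ 3α = 5.1×10⁻⁵ /K
Net overflow = V₀(β_liq − 3α_cont)ΔT
β − 3α = 1.00×10⁻³ − 5.1×10⁻⁵ = 9.49×10⁻⁴ /K; ΔT = 19.6 K
ΔV = 38.7 × 9.49×10⁻⁴ × 19.6 = 0.720 L

0.720 L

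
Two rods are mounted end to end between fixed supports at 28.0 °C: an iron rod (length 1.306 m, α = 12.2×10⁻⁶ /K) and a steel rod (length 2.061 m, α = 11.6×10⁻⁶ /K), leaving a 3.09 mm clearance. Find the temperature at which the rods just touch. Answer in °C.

T = 106 °C

Gap closes when ΔL₁ + ΔL₂ = 3.09 mm = 3.09×10⁻³ m
(α₁L₁ + α₂L₂)ΔT = g
α₁L₁ + α₂L₂ = 12.2×10⁻⁶×1.306 + 11.6×10⁻⁶×2.061 = 3.98408×10⁻⁵ m/K
ΔT = 3.09×10⁻³ / 3.98408×10⁻⁵ = 77.56 K
T = 28.0 + 77.56 = 105.56 °C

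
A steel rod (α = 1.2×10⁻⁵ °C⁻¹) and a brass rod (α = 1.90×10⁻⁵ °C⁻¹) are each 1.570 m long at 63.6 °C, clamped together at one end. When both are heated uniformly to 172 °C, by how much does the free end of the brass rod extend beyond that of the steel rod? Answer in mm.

ΔT = 108.4 K
steel: ΔL = 1.2×10⁻⁵ × 1.570 m × 108.4 = 2.0423×10⁻³ m = 2.0423 mm
brass: ΔL = 1.90×10⁻⁵ × 1.570 m × 108.4 = 3.2336×10⁻³ m = 3.2336 mm
difference = 3.2336 − 2.0423 = 1.1913 mm

1.19 mm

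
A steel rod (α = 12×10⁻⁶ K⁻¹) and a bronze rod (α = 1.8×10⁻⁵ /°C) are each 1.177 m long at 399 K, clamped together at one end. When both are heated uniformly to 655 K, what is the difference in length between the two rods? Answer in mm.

1.81 mm

ΔT = 256 K
steel: ΔL = 12×10⁻⁶ × 1.177 m × 256 = 3.6157×10⁻³ m = 3.6157 mm
bronze: ΔL = 1.8×10⁻⁵ × 1.177 m × 256 = 5.4236×10⁻³ m = 5.4236 mm
difference = 5.4236 − 3.6157 = 1.8079 mm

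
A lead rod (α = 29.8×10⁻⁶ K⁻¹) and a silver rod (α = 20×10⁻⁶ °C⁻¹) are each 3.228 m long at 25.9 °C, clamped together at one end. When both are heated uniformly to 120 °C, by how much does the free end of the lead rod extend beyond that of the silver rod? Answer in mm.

2.98 mm

ΔT = 94.1 K
lead: ΔL = 29.8×10⁻⁶ × 3.228 m × 94.1 = 9.0519×10⁻³ m = 9.0519 mm
silver: ΔL = 20×10⁻⁶ × 3.228 m × 94.1 = 6.0751×10⁻³ m = 6.0751 mm
difference = 9.0519 − 6.0751 = 2.9768 mm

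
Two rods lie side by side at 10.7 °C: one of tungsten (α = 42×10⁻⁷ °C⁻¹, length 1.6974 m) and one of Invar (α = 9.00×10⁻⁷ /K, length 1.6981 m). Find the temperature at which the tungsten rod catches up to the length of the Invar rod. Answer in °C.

T = 135.7 °C

L₁(1 + α₁ΔT) = L₂(1 + α₂ΔT) ⇒ ΔT = (L₂ − L₁)/(α₁L₁ − α₂L₂)
L₂ − L₁ = 1.6981 − 1.6974 = 7.00×10⁻⁴ m
α₁L₁ − α₂L₂ = 42×10⁻⁷×1.6974 − 9.00×10⁻⁷×1.6981 = 5.60079×10⁻⁶ m/K
ΔT = 7.00×10⁻⁴ / 5.60079×10⁻⁶ = 124.982 K
T = 10.7 + 124.982 = 135.682 °C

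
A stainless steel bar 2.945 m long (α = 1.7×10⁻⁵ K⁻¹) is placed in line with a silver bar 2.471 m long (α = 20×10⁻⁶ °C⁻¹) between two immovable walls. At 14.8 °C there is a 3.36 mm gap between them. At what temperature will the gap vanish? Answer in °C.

α₁L₁ = 5.0065×10⁻⁵ m/K, α₂L₂ = 4.942×10⁻⁵ m/K → total 9.9485×10⁻⁵ m/K
ΔT = g/(α₁L₁+α₂L₂) = 3.36×10⁻³ / 9.9485×10⁻⁵ = 33.774 K
T = 14.8 + 33.774 = 48.574 °C

T = 48.6 °C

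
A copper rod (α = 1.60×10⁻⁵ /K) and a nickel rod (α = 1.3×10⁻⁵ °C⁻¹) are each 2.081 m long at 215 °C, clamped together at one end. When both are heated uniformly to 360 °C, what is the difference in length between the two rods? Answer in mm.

ΔT = 145 K
copper: ΔL = 1.60×10⁻⁵ × 2.081 m × 145 = 4.8279×10⁻³ m = 4.8279 mm
nickel: ΔL = 1.3×10⁻⁵ × 2.081 m × 145 = 3.9227×10⁻³ m = 3.9227 mm
difference = 4.8279 − 3.9227 = 0.9052 mm

0.905 mm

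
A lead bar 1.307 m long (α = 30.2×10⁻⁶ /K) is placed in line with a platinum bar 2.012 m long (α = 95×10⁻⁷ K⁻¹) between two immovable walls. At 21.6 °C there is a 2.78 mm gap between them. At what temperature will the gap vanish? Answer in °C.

T = 69.1 °C

α₁L₁ = 3.94714×10⁻⁵ m/K, α₂L₂ = 1.9114×10⁻⁵ m/K → total 5.85854×10⁻⁵ m/K
ΔT = g/(α₁L₁+α₂L₂) = 2.78×10⁻³ / 5.85854×10⁻⁵ = 47.452 K
T = 21.6 + 47.452 = 69.052 °C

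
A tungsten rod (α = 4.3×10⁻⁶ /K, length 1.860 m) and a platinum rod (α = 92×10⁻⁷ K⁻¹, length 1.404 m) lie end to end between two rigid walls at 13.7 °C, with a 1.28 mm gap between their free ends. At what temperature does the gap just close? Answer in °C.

Gap closes when ΔL₁ + ΔL₂ = 1.28 mm = 1.28×10⁻³ m
(α₁L₁ + α₂L₂)ΔT = g
α₁L₁ + α₂L₂ = 4.3×10⁻⁶×1.860 + 92×10⁻⁷×1.404 = 2.09148×10⁻⁵ m/K
ΔT = 1.28×10⁻³ / 2.09148×10⁻⁵ = 61.201 K
T = 13.7 + 61.201 = 74.901 °C

T = 74.9 °C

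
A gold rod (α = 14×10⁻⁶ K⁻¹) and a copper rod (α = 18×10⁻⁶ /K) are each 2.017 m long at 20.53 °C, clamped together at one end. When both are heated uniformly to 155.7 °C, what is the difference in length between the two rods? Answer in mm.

1.09 mm

ΔT = 135.17 K
gold: ΔL = 14×10⁻⁶ × 2.017 m × 135.17 = 3.8169×10⁻³ m = 3.8169 mm
copper: ΔL = 18×10⁻⁶ × 2.017 m × 135.17 = 4.9075×10⁻³ m = 4.9075 mm
difference = 4.9075 − 3.8169 = 1.0906 mm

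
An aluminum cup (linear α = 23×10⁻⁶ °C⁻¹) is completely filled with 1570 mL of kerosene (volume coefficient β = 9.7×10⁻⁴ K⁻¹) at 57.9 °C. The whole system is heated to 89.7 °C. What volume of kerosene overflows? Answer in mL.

The cup also expands: β_container ≈ 3α = 6.9×10⁻⁵ /K
Net overflow = V₀(β_liq − 3α_cont)ΔT
β − 3α = 9.70×10⁻⁴ − 6.9×10⁻⁵ = 9.01×10⁻⁴ /K; ΔT = 31.8 K
ΔV = 1570 × 9.01×10⁻⁴ × 31.8 = 45.0 mL

45.0 mL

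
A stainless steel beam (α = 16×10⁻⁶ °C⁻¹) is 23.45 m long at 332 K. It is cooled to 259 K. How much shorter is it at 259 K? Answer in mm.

|ΔT| = |259 − 332| = 73 K
ΔL = αL₀ΔT = (16×10⁻⁶)(23.45)(73) = 2.74×10⁻² m

ΔL = 27.4 mm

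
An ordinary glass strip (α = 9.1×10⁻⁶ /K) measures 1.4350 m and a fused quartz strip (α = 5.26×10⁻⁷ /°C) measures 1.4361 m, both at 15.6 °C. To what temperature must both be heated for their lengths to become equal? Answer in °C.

Equal length when α₁L₁ΔT − α₂L₂ΔT = L₂ − L₁ = 1.10×10⁻³ m
α₁L₁ = 1.30585×10⁻⁵, α₂L₂ = 7.553886×10⁻⁷ → Δ(αL) = 1.23031114×10⁻⁵ m/K
ΔT = 1.10×10⁻³ / 1.23031114×10⁻⁵ = 89.408 K, so T = 15.6 + 89.408 = 105.008 °C

T = 105.0 °C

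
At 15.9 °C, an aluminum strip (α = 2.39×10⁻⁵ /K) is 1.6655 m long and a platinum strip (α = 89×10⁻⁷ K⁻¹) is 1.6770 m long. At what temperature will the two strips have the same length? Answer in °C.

T = 478.1 °C

L₁(1 + α₁ΔT) = L₂(1 + α₂ΔT) ⇒ ΔT = (L₂ − L₁)/(α₁L₁ − α₂L₂)
L₂ − L₁ = 1.6770 − 1.6655 = 1.15×10⁻² m
α₁L₁ − α₂L₂ = 2.39×10⁻⁵×1.6655 − 89×10⁻⁷×1.6770 = 2.488015×10⁻⁵ m/K
ΔT = 1.15×10⁻² / 2.488015×10⁻⁵ = 462.216 K
T = 15.9 + 462.216 = 478.116 °C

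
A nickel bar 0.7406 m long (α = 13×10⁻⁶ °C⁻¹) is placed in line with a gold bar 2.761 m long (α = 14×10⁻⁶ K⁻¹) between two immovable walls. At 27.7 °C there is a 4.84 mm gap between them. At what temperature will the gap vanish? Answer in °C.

Gap closes when ΔL₁ + ΔL₂ = 4.84 mm = 4.84×10⁻³ m
(α₁L₁ + α₂L₂)ΔT = g
α₁L₁ + α₂L₂ = 13×10⁻⁶×0.7406 + 14×10⁻⁶×2.761 = 4.82818×10⁻⁵ m/K
ΔT = 4.84×10⁻³ / 4.82818×10⁻⁵ = 100.24 K
T = 27.7 + 100.24 = 127.94 °C

T = 128 °C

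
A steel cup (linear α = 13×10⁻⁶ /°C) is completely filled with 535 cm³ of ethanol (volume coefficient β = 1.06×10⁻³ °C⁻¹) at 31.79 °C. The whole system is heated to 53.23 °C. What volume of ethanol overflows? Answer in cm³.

The cup also expands: β_container ≈ 3α = 3.9×10⁻⁵ /K
Net overflow = V₀(β_liq − 3α_cont)ΔT
β − 3α = 1.06×10⁻³ − 3.9×10⁻⁵ = 1.021×10⁻³ /K; ΔT = 21.44 K
ΔV = 535 × 1.021×10⁻³ × 21.44 = 11.7 cm³

11.7 cm³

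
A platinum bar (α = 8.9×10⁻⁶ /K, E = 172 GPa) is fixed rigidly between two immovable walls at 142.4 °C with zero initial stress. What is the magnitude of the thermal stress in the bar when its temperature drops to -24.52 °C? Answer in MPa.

σ = 256 MPa

Fully constrained: the free strain ε = αΔT is blocked, so σ = Eε = EαΔT.
|ΔT| = 166.92 K
σ = 172×10⁹ × 8.9×10⁻⁶ × 166.92 = 2.56×10⁸ Pa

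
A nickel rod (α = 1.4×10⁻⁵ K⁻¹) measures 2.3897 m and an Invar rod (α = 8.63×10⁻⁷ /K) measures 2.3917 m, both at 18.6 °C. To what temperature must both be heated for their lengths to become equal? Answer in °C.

Equal length when α₁L₁ΔT − α₂L₂ΔT = L₂ − L₁ = 2.00×10⁻³ m
α₁L₁ = 3.34558×10⁻⁵, α₂L₂ = 2.0640371×10⁻⁶ → Δ(αL) = 3.13917629×10⁻⁵ m/K
ΔT = 2.00×10⁻³ / 3.13917629×10⁻⁵ = 63.7110 K, so T = 18.6 + 63.7110 = 82.3110 °C

T = 82.31 °C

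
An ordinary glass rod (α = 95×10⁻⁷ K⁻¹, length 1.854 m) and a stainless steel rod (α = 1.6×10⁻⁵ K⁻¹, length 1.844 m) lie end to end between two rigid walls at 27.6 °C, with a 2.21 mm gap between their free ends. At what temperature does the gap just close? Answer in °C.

T = 74.5 °C

Gap closes when ΔL₁ + ΔL₂ = 2.21 mm = 2.21×10⁻³ m
(α₁L₁ + α₂L₂)ΔT = g
α₁L₁ + α₂L₂ = 95×10⁻⁷×1.854 + 1.6×10⁻⁵×1.844 = 4.7117×10⁻⁵ m/K
ΔT = 2.21×10⁻³ / 4.7117×10⁻⁵ = 46.905 K
T = 27.6 + 46.905 = 74.505 °C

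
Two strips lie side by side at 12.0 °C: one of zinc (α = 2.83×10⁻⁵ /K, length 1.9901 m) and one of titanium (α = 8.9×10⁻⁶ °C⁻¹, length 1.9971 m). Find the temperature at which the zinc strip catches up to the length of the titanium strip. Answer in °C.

L₁(1 + α₁ΔT) = L₂(1 + α₂ΔT) ⇒ ΔT = (L₂ − L₁)/(α₁L₁ − α₂L₂)
L₂ − L₁ = 1.9971 − 1.9901 = 7.00×10⁻³ m
α₁L₁ − α₂L₂ = 2.83×10⁻⁵×1.9901 − 8.9×10⁻⁶×1.9971 = 3.854564×10⁻⁵ m/K
ΔT = 7.00×10⁻³ / 3.854564×10⁻⁵ = 181.603 K
T = 12.0 + 181.603 = 193.603 °C

T = 193.6 °C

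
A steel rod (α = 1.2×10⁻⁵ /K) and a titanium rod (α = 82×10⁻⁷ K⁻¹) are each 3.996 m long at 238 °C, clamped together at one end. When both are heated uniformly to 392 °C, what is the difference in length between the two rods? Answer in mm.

2.34 mm

ΔT = 154 K
steel: ΔL = 1.2×10⁻⁵ × 3.996 m × 154 = 7.3846×10⁻³ m = 7.3846 mm
titanium: ΔL = 82×10⁻⁷ × 3.996 m × 154 = 5.0461×10⁻³ m = 5.0461 mm
difference = 7.3846 − 5.0461 = 2.3385 mm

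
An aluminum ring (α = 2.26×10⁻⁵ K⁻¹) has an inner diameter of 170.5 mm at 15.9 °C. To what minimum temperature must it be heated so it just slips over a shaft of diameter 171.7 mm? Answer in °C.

T = 327 °C

Required Δd = 171.7 − 170.5 = 1.2 mm
Δd = αd₀ΔT ⇒ ΔT = Δd/(αd₀) = 1.2 / (2.26×10⁻⁵ × 170.5) = 311.42 K
T_min = 15.9 + 311.42 = 327.32 °C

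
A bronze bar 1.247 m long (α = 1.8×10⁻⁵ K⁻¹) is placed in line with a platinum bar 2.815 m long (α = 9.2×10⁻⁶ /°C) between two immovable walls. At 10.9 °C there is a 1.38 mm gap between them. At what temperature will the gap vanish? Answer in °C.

α₁L₁ = 2.2446×10⁻⁵ m/K, α₂L₂ = 2.5898×10⁻⁵ m/K → total 4.8344×10⁻⁵ m/K
ΔT = g/(α₁L₁+α₂L₂) = 1.38×10⁻³ / 4.8344×10⁻⁵ = 28.545 K
T = 10.9 + 28.545 = 39.445 °C

T = 39.4 °C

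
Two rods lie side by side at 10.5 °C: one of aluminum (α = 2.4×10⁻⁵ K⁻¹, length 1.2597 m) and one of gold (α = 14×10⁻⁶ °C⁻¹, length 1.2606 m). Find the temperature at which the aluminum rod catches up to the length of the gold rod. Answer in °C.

Equal length when α₁L₁ΔT − α₂L₂ΔT = L₂ − L₁ = 9.00×10⁻⁴ m
α₁L₁ = 3.02328×10⁻⁵, α₂L₂ = 1.76484×10⁻⁵ → Δ(αL) = 1.25844×10⁻⁵ m/K
ΔT = 9.00×10⁻⁴ / 1.25844×10⁻⁵ = 71.5171 K, so T = 10.5 + 71.5171 = 82.0171 °C

T = 82.02 °C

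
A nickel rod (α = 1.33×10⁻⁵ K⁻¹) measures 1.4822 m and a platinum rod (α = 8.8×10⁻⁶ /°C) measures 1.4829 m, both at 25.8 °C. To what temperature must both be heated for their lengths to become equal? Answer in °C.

Equal length when α₁L₁ΔT − α₂L₂ΔT = L₂ − L₁ = 7.00×10⁻⁴ m
α₁L₁ = 1.971326×10⁻⁵, α₂L₂ = 1.304952×10⁻⁵ → Δ(αL) = 6.66374×10⁻⁶ m/K
ΔT = 7.00×10⁻⁴ / 6.66374×10⁻⁶ = 105.046 K, so T = 25.8 + 105.046 = 130.846 °C

T = 130.8 °C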